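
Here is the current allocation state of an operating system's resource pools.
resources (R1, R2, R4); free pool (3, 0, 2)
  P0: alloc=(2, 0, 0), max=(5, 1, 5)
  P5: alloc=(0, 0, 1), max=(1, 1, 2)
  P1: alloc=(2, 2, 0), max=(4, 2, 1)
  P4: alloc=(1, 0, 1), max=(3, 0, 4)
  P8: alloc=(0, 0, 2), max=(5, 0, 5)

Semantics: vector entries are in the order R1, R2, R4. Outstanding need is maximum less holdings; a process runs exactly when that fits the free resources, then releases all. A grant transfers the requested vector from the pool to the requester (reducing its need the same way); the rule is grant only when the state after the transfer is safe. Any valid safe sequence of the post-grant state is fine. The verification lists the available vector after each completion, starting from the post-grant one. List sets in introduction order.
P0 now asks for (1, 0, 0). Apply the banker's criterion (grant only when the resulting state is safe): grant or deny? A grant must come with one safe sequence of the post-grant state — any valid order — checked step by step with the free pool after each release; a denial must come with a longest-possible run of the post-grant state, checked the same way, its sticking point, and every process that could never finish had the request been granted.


GRANT: granting preserves safety; a valid post-grant sequence is P1, P5, P4, P8, P0.
Key observation: even at the reduced pool (2, 0, 2), P1 fits immediately, so safety survives the grant.
Step-by-step check of the post-grant state:
  pool = (2, 0, 2)
  P1: need (2, 0, 1) fits (2, 0, 2); releases (2, 2, 0), pool now (4, 2, 2)
  P5: need (1, 1, 1) fits (4, 2, 2); releases (0, 0, 1), pool now (4, 2, 3)
  P4: need (2, 0, 3) fits (4, 2, 3); releases (1, 0, 1), pool now (5, 2, 4)
  P8: need (5, 0, 3) fits (5, 2, 4); releases (0, 0, 2), pool now (5, 2, 6)
  P0: need (2, 1, 5) fits (5, 2, 6); releases (3, 0, 0), pool now (8, 2, 6)


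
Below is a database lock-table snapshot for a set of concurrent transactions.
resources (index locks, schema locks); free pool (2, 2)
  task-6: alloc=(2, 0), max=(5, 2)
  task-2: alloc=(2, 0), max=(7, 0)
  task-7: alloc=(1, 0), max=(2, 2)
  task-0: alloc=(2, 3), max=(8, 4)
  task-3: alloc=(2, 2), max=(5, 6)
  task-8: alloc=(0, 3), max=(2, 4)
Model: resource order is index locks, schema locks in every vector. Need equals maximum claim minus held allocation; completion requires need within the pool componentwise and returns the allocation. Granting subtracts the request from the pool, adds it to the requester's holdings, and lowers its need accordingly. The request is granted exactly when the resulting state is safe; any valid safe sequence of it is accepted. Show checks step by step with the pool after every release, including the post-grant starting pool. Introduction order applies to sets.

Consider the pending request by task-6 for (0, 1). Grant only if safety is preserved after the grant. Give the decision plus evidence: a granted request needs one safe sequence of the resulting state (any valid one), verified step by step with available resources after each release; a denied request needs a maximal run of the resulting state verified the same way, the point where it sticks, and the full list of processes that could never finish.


GRANT. The post-grant state is safe; one safe sequence: task-8, task-7, task-3, task-2, task-6, task-0.
Key observation: after the grant the pool drops to (2, 1), which still lets task-8 finish first and unwind the rest.
Verifying the post-grant state step by step:
  pool = (2, 1)
  task-8: need (2, 1) fits (2, 1); releases (0, 3), pool now (2, 4)
  task-7: need (1, 2) fits (2, 4); releases (1, 0), pool now (3, 4)
  task-3: need (3, 4) fits (3, 4); releases (2, 2), pool now (5, 6)
  task-2: need (5, 0) fits (5, 6); releases (2, 0), pool now (7, 6)
  task-6: need (3, 1) fits (7, 6); releases (2, 1), pool now (9, 7)
  task-0: need (6, 1) fits (9, 7); releases (2, 3), pool now (11, 10)


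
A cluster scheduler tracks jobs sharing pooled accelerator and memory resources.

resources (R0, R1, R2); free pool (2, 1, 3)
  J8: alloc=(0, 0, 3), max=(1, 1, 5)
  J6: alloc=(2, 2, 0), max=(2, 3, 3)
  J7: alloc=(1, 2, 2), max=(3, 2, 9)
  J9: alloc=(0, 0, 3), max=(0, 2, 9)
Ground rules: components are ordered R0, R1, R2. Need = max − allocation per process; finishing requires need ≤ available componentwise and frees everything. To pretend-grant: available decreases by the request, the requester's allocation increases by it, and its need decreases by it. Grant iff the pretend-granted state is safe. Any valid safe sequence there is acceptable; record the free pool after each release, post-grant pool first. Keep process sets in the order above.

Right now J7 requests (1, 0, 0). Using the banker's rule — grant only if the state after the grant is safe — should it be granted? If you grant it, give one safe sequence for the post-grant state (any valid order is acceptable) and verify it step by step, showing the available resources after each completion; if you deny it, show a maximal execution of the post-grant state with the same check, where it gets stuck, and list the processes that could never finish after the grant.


GRANT: granting preserves safety; a valid post-grant sequence is J8, J6, J9, J7.
Key observation: with (1, 1, 3) left after the transfer, J8 can run at once — the state stays safe.
Step-by-step check of the post-grant state:
  pool = (1, 1, 3)
  J8 needs (1, 1, 2) <= (1, 1, 3) -> finishes; pool += (0, 0, 3) = (1, 1, 6)
  J6 needs (0, 1, 3) <= (1, 1, 6) -> finishes; pool += (2, 2, 0) = (3, 3, 6)
  J9 needs (0, 2, 6) <= (3, 3, 6) -> finishes; pool += (0, 0, 3) = (3, 3, 9)
  J7 needs (1, 0, 7) <= (3, 3, 9) -> finishes; pool += (2, 2, 2) = (5, 5, 11)


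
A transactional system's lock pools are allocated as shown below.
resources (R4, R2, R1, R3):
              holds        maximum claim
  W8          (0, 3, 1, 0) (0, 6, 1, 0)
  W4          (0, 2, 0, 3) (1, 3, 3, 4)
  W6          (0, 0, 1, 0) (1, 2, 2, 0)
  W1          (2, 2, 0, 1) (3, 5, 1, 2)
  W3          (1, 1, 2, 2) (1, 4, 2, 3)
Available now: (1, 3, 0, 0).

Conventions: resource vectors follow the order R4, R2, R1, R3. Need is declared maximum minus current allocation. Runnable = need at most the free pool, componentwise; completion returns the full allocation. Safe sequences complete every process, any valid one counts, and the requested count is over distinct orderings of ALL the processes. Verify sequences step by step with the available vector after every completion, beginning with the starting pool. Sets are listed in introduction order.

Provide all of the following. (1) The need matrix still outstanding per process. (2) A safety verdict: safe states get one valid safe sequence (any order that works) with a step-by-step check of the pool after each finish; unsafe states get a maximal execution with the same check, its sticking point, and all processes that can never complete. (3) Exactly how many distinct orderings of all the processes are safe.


(1) Need matrix, components ordered R4, R2, R1, R3:
  W8: (0, 3, 0, 0)
  W4: (1, 1, 3, 1)
  W6: (1, 2, 1, 0)
  W1: (1, 3, 1, 1)
  W3: (0, 3, 0, 1)
(2) UNSAFE — no complete ordering exists.
Key observation: W8, W6 can finish, but then (1, 6, 2, 0) is all there is, and the blocked group's R3 demands exceed it.
A maximal execution: W8, W6 — then nothing else fits. Step-by-step check:
  pool = (1, 3, 0, 0)
  run W8 (needs (0, 3, 0, 0), free (1, 3, 0, 0)); after release of (0, 3, 1, 0) the pool is (1, 6, 1, 0)
  run W6 (needs (1, 2, 1, 0), free (1, 6, 1, 0)); after release of (0, 0, 1, 0) the pool is (1, 6, 2, 0)
  W4 cannot run: need (1, 1, 3, 1) vs free (1, 6, 2, 0) (insufficient R1 and R3)
  W1 cannot run: need (1, 3, 1, 1) vs free (1, 6, 2, 0) (insufficient R3)
  W3 cannot run: need (0, 3, 0, 1) vs free (1, 6, 2, 0) (insufficient R3)
Processes that can never finish: W4, W1 and W3.
(3) Exactly 0 of the possible complete orderings are safe sequences.


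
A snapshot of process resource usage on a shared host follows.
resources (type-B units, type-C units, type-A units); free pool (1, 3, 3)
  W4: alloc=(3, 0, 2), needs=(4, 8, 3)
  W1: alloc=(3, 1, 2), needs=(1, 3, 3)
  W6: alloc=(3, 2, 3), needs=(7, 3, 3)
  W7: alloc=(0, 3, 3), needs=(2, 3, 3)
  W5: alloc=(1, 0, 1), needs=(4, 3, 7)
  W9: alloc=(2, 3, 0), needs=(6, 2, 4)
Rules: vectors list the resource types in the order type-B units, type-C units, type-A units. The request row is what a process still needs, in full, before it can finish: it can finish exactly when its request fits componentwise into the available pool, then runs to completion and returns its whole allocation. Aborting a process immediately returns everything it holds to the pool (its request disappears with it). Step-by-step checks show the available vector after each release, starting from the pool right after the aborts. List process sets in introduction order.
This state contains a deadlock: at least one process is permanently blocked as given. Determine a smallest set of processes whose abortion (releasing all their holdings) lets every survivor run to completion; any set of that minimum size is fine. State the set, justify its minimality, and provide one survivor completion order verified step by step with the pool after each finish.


Minimum abort set: W4.
Key observation: before aborting W4, W9 was permanently blocked — no order could ever run it; afterwards it completes at step 3.
Why nothing smaller works: aborting no one leaves the state deadlocked as given.
Survivors finish in the order: W1, W5, W9, W6, W7. Walking it through (pool after the aborts first):
  pool = (4, 3, 5)
  W1 needs (1, 3, 3) <= (4, 3, 5) -> finishes; pool += (3, 1, 2) = (7, 4, 7)
  W5 needs (4, 3, 7) <= (7, 4, 7) -> finishes; pool += (1, 0, 1) = (8, 4, 8)
  W9 needs (6, 2, 4) <= (8, 4, 8) -> finishes; pool += (2, 3, 0) = (10, 7, 8)
  W6 needs (7, 3, 3) <= (10, 7, 8) -> finishes; pool += (3, 2, 3) = (13, 9, 11)
  W7 needs (2, 3, 3) <= (13, 9, 11) -> finishes; pool += (0, 3, 3) = (13, 12, 14)


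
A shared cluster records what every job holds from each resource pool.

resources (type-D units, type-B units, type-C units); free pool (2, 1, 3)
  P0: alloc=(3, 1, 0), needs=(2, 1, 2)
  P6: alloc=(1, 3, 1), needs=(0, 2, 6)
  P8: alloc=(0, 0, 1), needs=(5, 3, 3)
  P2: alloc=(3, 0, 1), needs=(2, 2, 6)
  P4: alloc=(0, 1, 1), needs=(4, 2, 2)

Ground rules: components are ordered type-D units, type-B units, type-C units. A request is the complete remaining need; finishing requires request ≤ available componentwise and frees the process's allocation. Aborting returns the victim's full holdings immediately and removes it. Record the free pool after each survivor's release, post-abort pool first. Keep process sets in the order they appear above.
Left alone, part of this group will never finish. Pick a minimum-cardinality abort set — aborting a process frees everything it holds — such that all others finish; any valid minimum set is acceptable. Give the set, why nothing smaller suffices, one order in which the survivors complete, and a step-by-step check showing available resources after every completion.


Minimum abort set: P2.
Key observation: aborting P2 returns (3, 0, 1), and P6 — hopeless before — runs at step 4 with the returned capacity in the pool.
No smaller set exists: with zero aborts the deadlock remains.
The survivors complete as P0, P4, P8, P6. Step-by-step check (starting from the post-abort pool):
  pool = (5, 1, 4)
  P0 needs (2, 1, 2) <= (5, 1, 4) -> finishes; pool += (3, 1, 0) = (8, 2, 4)
  P4 needs (4, 2, 2) <= (8, 2, 4) -> finishes; pool += (0, 1, 1) = (8, 3, 5)
  P8 needs (5, 3, 3) <= (8, 3, 5) -> finishes; pool += (0, 0, 1) = (8, 3, 6)
  P6 needs (0, 2, 6) <= (8, 3, 6) -> finishes; pool += (1, 3, 1) = (9, 6, 7)


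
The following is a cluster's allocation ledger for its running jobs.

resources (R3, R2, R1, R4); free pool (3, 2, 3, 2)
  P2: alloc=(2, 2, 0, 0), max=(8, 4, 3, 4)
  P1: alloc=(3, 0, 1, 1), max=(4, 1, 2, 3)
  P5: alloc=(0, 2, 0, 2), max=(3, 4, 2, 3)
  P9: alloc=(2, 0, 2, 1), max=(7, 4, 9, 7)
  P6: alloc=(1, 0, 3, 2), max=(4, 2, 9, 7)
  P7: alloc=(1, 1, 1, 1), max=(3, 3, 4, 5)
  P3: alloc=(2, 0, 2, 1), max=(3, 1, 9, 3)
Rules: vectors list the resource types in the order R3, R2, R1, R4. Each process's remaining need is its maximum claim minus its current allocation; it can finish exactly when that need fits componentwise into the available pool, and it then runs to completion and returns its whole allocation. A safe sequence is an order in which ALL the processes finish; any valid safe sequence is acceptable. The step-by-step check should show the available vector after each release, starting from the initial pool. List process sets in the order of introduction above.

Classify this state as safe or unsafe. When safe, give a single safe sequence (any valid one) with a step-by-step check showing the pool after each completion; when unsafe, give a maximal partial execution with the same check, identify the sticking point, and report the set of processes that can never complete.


UNSAFE — no complete ordering exists.
Key observation: the pool after P1, P5, P2, P7 is (9, 7, 5, 6); every surviving request exceeds it in R1, so progress ends there.
Going as far as possible: P1, P5, P2, P7; after that, nothing fits. Verifying each step:
  pool = (3, 2, 3, 2)
  run P1 (needs (1, 1, 1, 2), free (3, 2, 3, 2)); after release of (3, 0, 1, 1) the pool is (6, 2, 4, 3)
  run P5 (needs (3, 2, 2, 1), free (6, 2, 4, 3)); after release of (0, 2, 0, 2) the pool is (6, 4, 4, 5)
  run P2 (needs (6, 2, 3, 4), free (6, 4, 4, 5)); after release of (2, 2, 0, 0) the pool is (8, 6, 4, 5)
  run P7 (needs (2, 2, 3, 4), free (8, 6, 4, 5)); after release of (1, 1, 1, 1) the pool is (9, 7, 5, 6)
  P9 cannot run: need (5, 4, 7, 6) vs free (9, 7, 5, 6) (insufficient R1)
  P6 cannot run: need (3, 2, 6, 5) vs free (9, 7, 5, 6) (insufficient R1)
  P3 cannot run: need (1, 1, 7, 2) vs free (9, 7, 5, 6) (insufficient R1)
Processes that can never finish: P9, P6 and P3.


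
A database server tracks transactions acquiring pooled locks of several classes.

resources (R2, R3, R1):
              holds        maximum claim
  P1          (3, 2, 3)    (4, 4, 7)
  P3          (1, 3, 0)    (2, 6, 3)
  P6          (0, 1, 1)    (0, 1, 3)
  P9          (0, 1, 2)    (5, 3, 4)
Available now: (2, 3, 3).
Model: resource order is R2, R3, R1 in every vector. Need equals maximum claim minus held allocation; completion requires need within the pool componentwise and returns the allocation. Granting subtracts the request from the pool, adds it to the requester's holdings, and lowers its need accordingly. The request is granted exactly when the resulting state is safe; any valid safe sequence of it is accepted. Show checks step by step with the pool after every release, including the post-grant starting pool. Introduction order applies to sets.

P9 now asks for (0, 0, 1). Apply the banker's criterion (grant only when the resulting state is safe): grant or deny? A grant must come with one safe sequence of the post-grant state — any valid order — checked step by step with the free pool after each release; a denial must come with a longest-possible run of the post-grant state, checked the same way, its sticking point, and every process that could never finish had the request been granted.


DENY — the pretend-granted state is unsafe.
Key observation: after P6, P3 the pool peaks at (3, 7, 3), and each blocked process is short somewhere: P1 on R1; P9 on R2.
Pretend the grant happened; the run P6, P3 goes as far as possible. Check, step by step:
  pool = (2, 3, 2)
  P6: need (0, 0, 2) fits (2, 3, 2); releases (0, 1, 1), pool now (2, 4, 3)
  P3: need (1, 3, 3) fits (2, 4, 3); releases (1, 3, 0), pool now (3, 7, 3)
  blocked: P1 wants (1, 2, 4), pool (3, 7, 3) — not enough R1
  blocked: P9 wants (5, 2, 1), pool (3, 7, 3) — not enough R2
Processes that could never finish after the grant: P1 and P9.


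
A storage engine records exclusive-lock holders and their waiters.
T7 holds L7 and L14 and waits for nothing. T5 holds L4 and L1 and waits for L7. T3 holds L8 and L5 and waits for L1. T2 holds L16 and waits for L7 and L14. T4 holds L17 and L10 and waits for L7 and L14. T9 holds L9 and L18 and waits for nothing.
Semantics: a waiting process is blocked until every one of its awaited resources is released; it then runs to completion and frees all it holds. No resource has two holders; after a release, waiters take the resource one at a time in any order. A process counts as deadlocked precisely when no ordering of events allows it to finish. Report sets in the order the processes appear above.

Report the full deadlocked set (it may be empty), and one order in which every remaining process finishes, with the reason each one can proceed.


No process is deadlocked.
Key observation: there is no circular wait here — follow any chain and it reaches a process that is free to run now.
One completion order for the rest: T7, T5, T4, T9, T3, T2.
Check, step by step:
  run T7 (it waits on nothing); releases L7 and L14
  T5 waits on L7 — all released -> runs and releases L4 and L1
  T4 waits on L7 and L14 — all released -> runs and releases L17 and L10
  run T9 (it waits on nothing); releases L9 and L18
  T3 waits on L1 — all released -> runs and releases L8 and L5
  T2 waits on L7 and L14 — all released -> runs and releases L16


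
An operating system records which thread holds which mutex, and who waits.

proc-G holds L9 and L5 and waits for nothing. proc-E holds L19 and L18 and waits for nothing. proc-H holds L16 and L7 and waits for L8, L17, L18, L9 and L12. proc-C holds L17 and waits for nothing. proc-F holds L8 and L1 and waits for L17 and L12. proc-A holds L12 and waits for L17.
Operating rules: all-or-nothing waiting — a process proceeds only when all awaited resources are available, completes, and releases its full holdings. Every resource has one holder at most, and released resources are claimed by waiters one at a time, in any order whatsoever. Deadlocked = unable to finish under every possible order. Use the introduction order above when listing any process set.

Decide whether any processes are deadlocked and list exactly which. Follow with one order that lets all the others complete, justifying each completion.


No process is deadlocked.
Key observation: all waits point, directly or indirectly, at processes that can finish, so nothing is permanently blocked.
A valid finishing order for the others: proc-C, proc-A, proc-E, proc-G, proc-F, proc-H.
Verifying each step:
  proc-C: no waits; runs immediately, freeing L17
  proc-A: everything it awaited (L17) is free; runs, freeing L12
  proc-E: no waits; runs immediately, freeing L19 and L18
  proc-G: no waits; runs immediately, freeing L9 and L5
  proc-F: everything it awaited (L17 and L12) is free; runs, freeing L8 and L1
  proc-H: everything it awaited (L8, L17, L18, L9 and L12) is free; runs, freeing L16 and L7


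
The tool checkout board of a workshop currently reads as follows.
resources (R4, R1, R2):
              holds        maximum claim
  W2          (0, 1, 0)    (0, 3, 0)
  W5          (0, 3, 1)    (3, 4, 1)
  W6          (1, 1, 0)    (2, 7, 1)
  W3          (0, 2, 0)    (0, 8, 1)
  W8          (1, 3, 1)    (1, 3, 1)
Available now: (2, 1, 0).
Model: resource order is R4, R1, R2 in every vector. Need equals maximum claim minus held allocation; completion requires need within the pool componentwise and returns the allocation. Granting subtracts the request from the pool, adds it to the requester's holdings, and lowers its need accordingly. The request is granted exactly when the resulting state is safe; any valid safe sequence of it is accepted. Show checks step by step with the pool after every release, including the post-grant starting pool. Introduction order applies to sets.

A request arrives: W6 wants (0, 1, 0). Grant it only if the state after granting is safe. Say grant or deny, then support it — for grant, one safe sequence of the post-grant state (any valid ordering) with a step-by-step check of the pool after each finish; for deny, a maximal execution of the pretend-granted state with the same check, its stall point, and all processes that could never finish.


GRANT: granting preserves safety; a valid post-grant sequence is W8, W5, W6, W2, W3.
Key observation: after the grant the pool drops to (2, 0, 0), which still lets W8 finish first and unwind the rest.
Verifying the post-grant state step by step:
  pool = (2, 0, 0)
  run W8 (needs (0, 0, 0), free (2, 0, 0)); after release of (1, 3, 1) the pool is (3, 3, 1)
  run W5 (needs (3, 1, 0), free (3, 3, 1)); after release of (0, 3, 1) the pool is (3, 6, 2)
  run W6 (needs (1, 5, 1), free (3, 6, 2)); after release of (1, 2, 0) the pool is (4, 8, 2)
  run W2 (needs (0, 2, 0), free (4, 8, 2)); after release of (0, 1, 0) the pool is (4, 9, 2)
  run W3 (needs (0, 6, 1), free (4, 9, 2)); after release of (0, 2, 0) the pool is (4, 11, 2)


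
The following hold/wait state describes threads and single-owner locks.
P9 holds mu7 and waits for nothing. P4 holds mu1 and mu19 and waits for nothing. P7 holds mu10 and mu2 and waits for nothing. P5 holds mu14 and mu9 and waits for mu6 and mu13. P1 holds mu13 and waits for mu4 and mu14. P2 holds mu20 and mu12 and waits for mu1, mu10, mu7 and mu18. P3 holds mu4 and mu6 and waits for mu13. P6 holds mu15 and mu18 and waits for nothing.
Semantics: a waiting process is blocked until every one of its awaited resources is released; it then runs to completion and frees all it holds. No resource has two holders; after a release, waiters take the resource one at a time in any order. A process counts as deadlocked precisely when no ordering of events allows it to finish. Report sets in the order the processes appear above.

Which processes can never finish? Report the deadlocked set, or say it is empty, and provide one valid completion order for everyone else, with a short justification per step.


The deadlocked set is P5, P1 and P3.
Key observation: the knot is the closed ring of waits P5 -> P1 -> P5; P3 is caught in further circular waits.
A valid finishing order for the others: P9, P6, P7, P4, P2.
Verifying each step:
  P9: no waits; runs immediately, freeing mu7
  P6: no waits; runs immediately, freeing mu15 and mu18
  P7: no waits; runs immediately, freeing mu10 and mu2
  P4: no waits; runs immediately, freeing mu1 and mu19
  run P2 (all its waits — mu1, mu10, mu7 and mu18 — are resolved); releases mu20 and mu12


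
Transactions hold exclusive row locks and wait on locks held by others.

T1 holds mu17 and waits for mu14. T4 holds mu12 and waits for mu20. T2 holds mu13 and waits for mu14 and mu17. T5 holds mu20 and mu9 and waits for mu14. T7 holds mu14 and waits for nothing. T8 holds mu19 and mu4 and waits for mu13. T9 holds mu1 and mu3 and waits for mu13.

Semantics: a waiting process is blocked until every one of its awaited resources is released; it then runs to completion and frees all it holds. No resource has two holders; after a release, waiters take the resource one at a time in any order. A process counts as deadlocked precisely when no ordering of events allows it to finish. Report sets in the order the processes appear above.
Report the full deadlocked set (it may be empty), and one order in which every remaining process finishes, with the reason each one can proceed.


The deadlocked set is empty.
Key observation: although several processes wait, no cycle exists — each chain bottoms out at a free runner.
One completion order for the rest: T7, T1, T5, T2, T4, T9, T8.
Walking it through:
  run T7 (it waits on nothing); releases mu14
  T1: everything it awaited (mu14) is free; runs, freeing mu17
  T5: everything it awaited (mu14) is free; runs, freeing mu20 and mu9
  T2: everything it awaited (mu14 and mu17) is free; runs, freeing mu13
  T4: everything it awaited (mu20) is free; runs, freeing mu12
  T9: everything it awaited (mu13) is free; runs, freeing mu1 and mu3
  T8: everything it awaited (mu13) is free; runs, freeing mu19 and mu4


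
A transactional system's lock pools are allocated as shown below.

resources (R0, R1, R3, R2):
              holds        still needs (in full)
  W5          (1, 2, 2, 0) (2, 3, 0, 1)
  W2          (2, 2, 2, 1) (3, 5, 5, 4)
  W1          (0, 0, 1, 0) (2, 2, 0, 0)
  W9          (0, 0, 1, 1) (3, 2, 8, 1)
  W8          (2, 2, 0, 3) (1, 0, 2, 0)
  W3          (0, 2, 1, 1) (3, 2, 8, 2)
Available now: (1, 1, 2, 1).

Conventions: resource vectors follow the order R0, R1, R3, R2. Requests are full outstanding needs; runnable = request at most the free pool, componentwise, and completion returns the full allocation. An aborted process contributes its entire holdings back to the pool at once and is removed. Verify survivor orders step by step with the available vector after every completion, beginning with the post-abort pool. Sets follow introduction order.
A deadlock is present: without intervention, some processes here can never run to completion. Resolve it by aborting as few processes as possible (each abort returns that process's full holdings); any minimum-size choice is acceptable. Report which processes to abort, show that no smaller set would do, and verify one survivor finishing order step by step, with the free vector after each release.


Minimum abort set: W9.
Key observation: before aborting W9, W3 was permanently blocked — no order could ever run it; afterwards it completes at step 5.
Why nothing smaller works: aborting no one leaves the state deadlocked as given.
One survivor order: W8, W5, W2, W1, W3. Step-by-step check (post-abort pool first):
  pool = (1, 1, 3, 2)
  run W8 (needs (1, 0, 2, 0), free (1, 1, 3, 2)); after release of (2, 2, 0, 3) the pool is (3, 3, 3, 5)
  run W5 (needs (2, 3, 0, 1), free (3, 3, 3, 5)); after release of (1, 2, 2, 0) the pool is (4, 5, 5, 5)
  run W2 (needs (3, 5, 5, 4), free (4, 5, 5, 5)); after release of (2, 2, 2, 1) the pool is (6, 7, 7, 6)
  run W1 (needs (2, 2, 0, 0), free (6, 7, 7, 6)); after release of (0, 0, 1, 0) the pool is (6, 7, 8, 6)
  run W3 (needs (3, 2, 8, 2), free (6, 7, 8, 6)); after release of (0, 2, 1, 1) the pool is (6, 9, 9, 7)


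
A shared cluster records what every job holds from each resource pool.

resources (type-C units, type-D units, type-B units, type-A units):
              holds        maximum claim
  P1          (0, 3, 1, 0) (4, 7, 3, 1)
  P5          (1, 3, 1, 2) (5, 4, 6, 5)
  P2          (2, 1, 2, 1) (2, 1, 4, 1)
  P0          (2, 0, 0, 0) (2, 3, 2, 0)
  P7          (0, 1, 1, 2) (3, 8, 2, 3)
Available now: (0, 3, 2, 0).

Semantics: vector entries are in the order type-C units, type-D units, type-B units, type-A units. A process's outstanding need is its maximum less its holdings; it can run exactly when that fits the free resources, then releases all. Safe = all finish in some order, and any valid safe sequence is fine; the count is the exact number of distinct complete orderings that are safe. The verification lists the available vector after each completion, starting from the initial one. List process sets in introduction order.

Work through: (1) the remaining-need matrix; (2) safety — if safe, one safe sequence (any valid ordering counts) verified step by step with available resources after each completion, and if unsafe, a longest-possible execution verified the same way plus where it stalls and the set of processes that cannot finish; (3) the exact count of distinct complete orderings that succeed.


(1) Outstanding need per process (order type-C units, type-D units, type-B units, type-A units):
  P1: (4, 4, 2, 1)
  P5: (4, 1, 5, 3)
  P2: (0, 0, 2, 0)
  P0: (0, 3, 2, 0)
  P7: (3, 7, 1, 1)
(2) SAFE. One safe sequence: P0, P2, P1, P7, P5.
Key observation: P0 marks the first exact bind of the order: its need (0, 3, 2, 0) fits the free (0, 3, 2, 0) with zero slack on a requested resource.
Walking it through:
  pool = (0, 3, 2, 0)
  P0 needs (0, 3, 2, 0) <= (0, 3, 2, 0) -> finishes; pool += (2, 0, 0, 0) = (2, 3, 2, 0)
  P2 needs (0, 0, 2, 0) <= (2, 3, 2, 0) -> finishes; pool += (2, 1, 2, 1) = (4, 4, 4, 1)
  P1 needs (4, 4, 2, 1) <= (4, 4, 4, 1) -> finishes; pool += (0, 3, 1, 0) = (4, 7, 5, 1)
  P7 needs (3, 7, 1, 1) <= (4, 7, 5, 1) -> finishes; pool += (0, 1, 1, 2) = (4, 8, 6, 3)
  P5 needs (4, 1, 5, 3) <= (4, 8, 6, 3) -> finishes; pool += (1, 3, 1, 2) = (5, 11, 7, 5)
(3) Exactly 2 of the possible complete orderings are safe sequences.


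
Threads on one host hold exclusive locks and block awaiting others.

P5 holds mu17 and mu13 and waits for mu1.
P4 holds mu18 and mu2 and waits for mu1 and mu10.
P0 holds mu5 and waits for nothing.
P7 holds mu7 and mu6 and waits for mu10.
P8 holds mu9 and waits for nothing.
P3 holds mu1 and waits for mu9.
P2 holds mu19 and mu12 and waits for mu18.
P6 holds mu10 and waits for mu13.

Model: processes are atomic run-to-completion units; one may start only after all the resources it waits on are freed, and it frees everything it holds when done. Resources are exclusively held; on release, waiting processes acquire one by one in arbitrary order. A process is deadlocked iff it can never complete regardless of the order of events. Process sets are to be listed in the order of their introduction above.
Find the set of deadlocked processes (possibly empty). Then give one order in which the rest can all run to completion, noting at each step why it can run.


No process is deadlocked.
Key observation: although several processes wait, no cycle exists — each chain bottoms out at a free runner.
One completion order for the rest: P8, P3, P5, P6, P7, P4, P0, P2.
Step-by-step check:
  run P8 (it waits on nothing); releases mu9
  P3: everything it awaited (mu9) is free; runs, freeing mu1
  P5: everything it awaited (mu1) is free; runs, freeing mu17 and mu13
  P6: everything it awaited (mu13) is free; runs, freeing mu10
  P7: everything it awaited (mu10) is free; runs, freeing mu7 and mu6
  P4: everything it awaited (mu1 and mu10) is free; runs, freeing mu18 and mu2
  run P0 (it waits on nothing); releases mu5
  P2: everything it awaited (mu18) is free; runs, freeing mu19 and mu12


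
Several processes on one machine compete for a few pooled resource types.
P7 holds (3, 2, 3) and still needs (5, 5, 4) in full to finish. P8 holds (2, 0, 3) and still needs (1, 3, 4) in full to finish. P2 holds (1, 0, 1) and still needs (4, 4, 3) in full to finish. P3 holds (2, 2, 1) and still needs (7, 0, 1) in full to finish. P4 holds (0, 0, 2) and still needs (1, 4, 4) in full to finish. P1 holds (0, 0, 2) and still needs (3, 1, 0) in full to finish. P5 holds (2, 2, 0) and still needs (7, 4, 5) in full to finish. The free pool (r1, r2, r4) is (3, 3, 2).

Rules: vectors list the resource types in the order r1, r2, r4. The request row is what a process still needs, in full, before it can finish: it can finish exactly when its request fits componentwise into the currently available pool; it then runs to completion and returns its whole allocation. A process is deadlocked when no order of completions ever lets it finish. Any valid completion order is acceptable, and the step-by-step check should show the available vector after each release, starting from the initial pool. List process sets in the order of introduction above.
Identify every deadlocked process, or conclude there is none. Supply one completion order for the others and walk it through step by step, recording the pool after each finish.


The deadlocked set is P7, P2, P3, P4 and P5.
Key observation: after P1, P8 the pool peaks at (5, 3, 7), and each blocked process is short somewhere: P7 on r2; P2 on r2; P3 on r1; P4 on r2; P5 on r1, r2.
One completion order for the rest: P1, P8. Check, step by step:
  pool = (3, 3, 2)
  P1: need (3, 1, 0) fits (3, 3, 2); releases (0, 0, 2), pool now (3, 3, 4)
  P8: need (1, 3, 4) fits (3, 3, 4); releases (2, 0, 3), pool now (5, 3, 7)
The stuck group stays short no matter what:
  blocked: P7 wants (5, 5, 4), pool (5, 3, 7) — not enough r2
  blocked: P2 wants (4, 4, 3), pool (5, 3, 7) — not enough r2
  blocked: P3 wants (7, 0, 1), pool (5, 3, 7) — not enough r1
  blocked: P4 wants (1, 4, 4), pool (5, 3, 7) — not enough r2
  blocked: P5 wants (7, 4, 5), pool (5, 3, 7) — not enough r1 and r2


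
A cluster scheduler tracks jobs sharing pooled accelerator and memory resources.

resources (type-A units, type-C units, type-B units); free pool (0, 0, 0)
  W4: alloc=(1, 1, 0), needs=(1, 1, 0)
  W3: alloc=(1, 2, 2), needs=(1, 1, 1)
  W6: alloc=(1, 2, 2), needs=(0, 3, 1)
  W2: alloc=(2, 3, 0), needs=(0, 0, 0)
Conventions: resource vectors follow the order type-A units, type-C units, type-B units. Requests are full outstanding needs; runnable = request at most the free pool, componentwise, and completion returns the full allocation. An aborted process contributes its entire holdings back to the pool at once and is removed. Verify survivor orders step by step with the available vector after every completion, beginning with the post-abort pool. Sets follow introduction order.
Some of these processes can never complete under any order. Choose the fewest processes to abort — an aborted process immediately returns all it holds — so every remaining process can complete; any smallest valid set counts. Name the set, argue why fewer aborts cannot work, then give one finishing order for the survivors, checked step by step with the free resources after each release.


Abort W6.
Key observation: the returned (1, 2, 2) from W6 is what brings W3 — unrunnable before, under any order — into play at step 3.
Why nothing smaller works: aborting no one leaves the state deadlocked as given.
The survivors complete as W4, W2, W3. Check, step by step (starting from the post-abort pool):
  pool = (1, 2, 2)
  W4: need (1, 1, 0) fits (1, 2, 2); releases (1, 1, 0), pool now (2, 3, 2)
  W2: need (0, 0, 0) fits (2, 3, 2); releases (2, 3, 0), pool now (4, 6, 2)
  W3: need (1, 1, 1) fits (4, 6, 2); releases (1, 2, 2), pool now (5, 8, 4)


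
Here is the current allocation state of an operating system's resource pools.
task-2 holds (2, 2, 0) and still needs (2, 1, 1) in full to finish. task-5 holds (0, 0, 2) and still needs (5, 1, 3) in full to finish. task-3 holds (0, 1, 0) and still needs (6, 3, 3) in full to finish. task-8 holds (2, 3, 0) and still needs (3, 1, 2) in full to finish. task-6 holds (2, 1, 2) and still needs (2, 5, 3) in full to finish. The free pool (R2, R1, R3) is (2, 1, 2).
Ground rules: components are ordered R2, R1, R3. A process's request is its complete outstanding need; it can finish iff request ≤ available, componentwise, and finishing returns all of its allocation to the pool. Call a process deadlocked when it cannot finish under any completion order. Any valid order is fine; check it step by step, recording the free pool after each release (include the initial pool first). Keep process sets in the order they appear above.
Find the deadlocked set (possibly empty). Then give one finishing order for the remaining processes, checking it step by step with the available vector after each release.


Deadlocked set: task-5, task-3 and task-6.
Key observation: the pool after task-2, task-8 is (6, 6, 2); every surviving request exceeds it in R3, so progress ends there.
The rest can finish in the order task-2, task-8. Verifying each step:
  pool = (2, 1, 2)
  task-2: need (2, 1, 1) fits (2, 1, 2); releases (2, 2, 0), pool now (4, 3, 2)
  task-8: need (3, 1, 2) fits (4, 3, 2); releases (2, 3, 0), pool now (6, 6, 2)
None of the blocked processes ever fits:
  task-5 cannot run: need (5, 1, 3) vs free (6, 6, 2) (insufficient R3)
  task-3 cannot run: need (6, 3, 3) vs free (6, 6, 2) (insufficient R3)
  task-6 cannot run: need (2, 5, 3) vs free (6, 6, 2) (insufficient R3)


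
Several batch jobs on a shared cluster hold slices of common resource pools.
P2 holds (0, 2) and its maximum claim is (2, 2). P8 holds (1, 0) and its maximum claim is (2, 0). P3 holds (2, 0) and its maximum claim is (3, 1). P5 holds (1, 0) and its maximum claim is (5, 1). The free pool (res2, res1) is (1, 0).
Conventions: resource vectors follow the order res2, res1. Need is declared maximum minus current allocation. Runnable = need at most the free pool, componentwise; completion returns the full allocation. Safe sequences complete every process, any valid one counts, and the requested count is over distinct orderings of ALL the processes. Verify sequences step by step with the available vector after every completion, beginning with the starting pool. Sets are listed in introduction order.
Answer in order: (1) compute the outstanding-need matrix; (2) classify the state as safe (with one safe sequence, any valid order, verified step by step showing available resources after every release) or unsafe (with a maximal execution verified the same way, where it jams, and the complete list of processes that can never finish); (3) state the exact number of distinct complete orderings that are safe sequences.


(1) Outstanding need per process (order res2, res1):
  P2: (2, 0)
  P8: (1, 0)
  P3: (1, 1)
  P5: (4, 1)
(2) SAFE — a valid safe sequence is P8, P2, P3, P5.
Key observation: P8 is the earliest step where a requested resource binds exactly: need (1, 0), pool (1, 0) at its turn.
Check, step by step:
  pool = (1, 0)
  P8 needs (1, 0) <= (1, 0) -> finishes; pool += (1, 0) = (2, 0)
  P2 needs (2, 0) <= (2, 0) -> finishes; pool += (0, 2) = (2, 2)
  P3 needs (1, 1) <= (2, 2) -> finishes; pool += (2, 0) = (4, 2)
  P5 needs (4, 1) <= (4, 2) -> finishes; pool += (1, 0) = (5, 2)
(3) Precisely 1 of the possible complete orderings is a safe sequence.


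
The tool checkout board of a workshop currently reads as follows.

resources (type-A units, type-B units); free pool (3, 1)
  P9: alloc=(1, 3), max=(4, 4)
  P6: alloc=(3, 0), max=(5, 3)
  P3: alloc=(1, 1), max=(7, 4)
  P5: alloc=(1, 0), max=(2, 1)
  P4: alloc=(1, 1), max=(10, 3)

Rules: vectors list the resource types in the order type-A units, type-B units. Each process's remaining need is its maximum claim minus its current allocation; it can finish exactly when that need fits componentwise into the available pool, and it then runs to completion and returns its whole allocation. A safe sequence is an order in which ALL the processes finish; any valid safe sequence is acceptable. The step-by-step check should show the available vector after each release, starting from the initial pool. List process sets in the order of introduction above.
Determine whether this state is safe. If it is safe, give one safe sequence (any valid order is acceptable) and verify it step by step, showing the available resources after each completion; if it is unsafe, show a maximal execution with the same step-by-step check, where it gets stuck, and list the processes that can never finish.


SAFE — a valid safe sequence is P9, P5, P6, P3, P4.
Key observation: the order's first zero-slack moment is P9 ((3, 1) needed, (3, 1) free — a requested resource with nothing to spare).
Walking it through:
  pool = (3, 1)
  P9 needs (3, 1) <= (3, 1) -> finishes; pool += (1, 3) = (4, 4)
  P5 needs (1, 1) <= (4, 4) -> finishes; pool += (1, 0) = (5, 4)
  P6 needs (2, 3) <= (5, 4) -> finishes; pool += (3, 0) = (8, 4)
  P3 needs (6, 3) <= (8, 4) -> finishes; pool += (1, 1) = (9, 5)
  P4 needs (9, 2) <= (9, 5) -> finishes; pool += (1, 1) = (10, 6)


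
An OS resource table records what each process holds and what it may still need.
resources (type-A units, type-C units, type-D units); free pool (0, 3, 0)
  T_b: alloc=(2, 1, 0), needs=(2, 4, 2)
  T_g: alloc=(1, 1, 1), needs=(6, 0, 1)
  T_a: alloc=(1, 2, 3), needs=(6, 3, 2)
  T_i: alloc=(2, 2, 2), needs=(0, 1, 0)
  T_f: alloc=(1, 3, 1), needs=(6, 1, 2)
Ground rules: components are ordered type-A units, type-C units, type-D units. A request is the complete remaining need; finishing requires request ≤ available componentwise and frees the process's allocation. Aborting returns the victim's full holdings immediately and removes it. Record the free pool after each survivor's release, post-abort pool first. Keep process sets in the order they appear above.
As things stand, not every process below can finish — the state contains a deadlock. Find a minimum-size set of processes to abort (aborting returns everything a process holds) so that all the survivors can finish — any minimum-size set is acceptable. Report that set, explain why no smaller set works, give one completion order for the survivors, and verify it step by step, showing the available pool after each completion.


Minimum abort set: T_g and T_a.
Key observation: no ordering could ever have run T_f before the abort of T_g and T_a; with (2, 3, 4) back in the pool it fits at step 3.
No one abort is enough; case by case: T_b alone leaves T_g blocked (short on type-A units); T_g alone leaves T_a blocked (short on type-A units); T_a alone leaves T_g blocked (short on type-A units); T_i alone leaves T_g blocked (short on type-A units); T_f alone leaves T_g blocked (short on type-A units).
Survivors finish in the order: T_i, T_b, T_f. Check, step by step (pool after the aborts first):
  pool = (2, 6, 4)
  T_i: need (0, 1, 0) fits (2, 6, 4); releases (2, 2, 2), pool now (4, 8, 6)
  T_b: need (2, 4, 2) fits (4, 8, 6); releases (2, 1, 0), pool now (6, 9, 6)
  T_f: need (6, 1, 2) fits (6, 9, 6); releases (1, 3, 1), pool now (7, 12, 7)
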